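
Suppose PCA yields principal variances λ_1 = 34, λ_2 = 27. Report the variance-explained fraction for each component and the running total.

Step 1 — total variance = trace(Sigma) = Σ λ_i = 34 + 27 = 61.

Step 2 — fraction explained by component i = λ_i / Σ λ:
  PC1: 34/61 = 0.5574
  PC2: 27/61 = 0.4426

Step 3 — cumulative fraction after k components = (λ_1 + ... + λ_k) / Σ λ:
  k = 1: 34/61 = 0.5574
  k = 2: (34 + 27)/61 = 61/61 = 1

Summary (fraction, with percent):

explained: PC1 0.5574 (55.74%), PC2 0.4426 (44.26%);  cumulative: 0.5574, 1


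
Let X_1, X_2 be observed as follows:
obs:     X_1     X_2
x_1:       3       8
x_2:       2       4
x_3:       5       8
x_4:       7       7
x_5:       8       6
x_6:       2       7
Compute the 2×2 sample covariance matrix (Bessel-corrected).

Step 1 — column means:
  mean(X_1) = (3 + 2 + 5 + 7 + 8 + 2) / 6 = 27/6 = 4.5
  mean(X_2) = (8 + 4 + 8 + 7 + 6 + 7) / 6 = 40/6 = 6.6667

Step 2 — sample covariance S[i,j] = (1/(n-1)) · Σ_k (x_{k,i} - mean_i) · (x_{k,j} - mean_j), with n-1 = 5.
  S[X_1,X_1] = ((-1.5)·(-1.5) + (-2.5)·(-2.5) + (0.5)·(0.5) + (2.5)·(2.5) + (3.5)·(3.5) + (-2.5)·(-2.5)) / 5 = 33.5/5 = 6.7
  S[X_1,X_2] = ((-1.5)·(1.3333) + (-2.5)·(-2.6667) + (0.5)·(1.3333) + (2.5)·(0.3333) + (3.5)·(-0.6667) + (-2.5)·(0.3333)) / 5 = 3/5 = 0.6
  S[X_2,X_2] = ((1.3333)·(1.3333) + (-2.6667)·(-2.6667) + (1.3333)·(1.3333) + (0.3333)·(0.3333) + (-0.6667)·(-0.6667) + (0.3333)·(0.3333)) / 5 = 11.3333/5 = 2.2667

S is symmetric (S[j,i] = S[i,j]). Assembling:

S = [[6.7, 0.6],
 [0.6, 2.2667]]


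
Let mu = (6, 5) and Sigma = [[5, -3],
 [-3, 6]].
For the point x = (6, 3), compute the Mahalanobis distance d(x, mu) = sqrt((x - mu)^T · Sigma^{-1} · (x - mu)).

Step 1 — centre the observation: (x - mu) = (0, -2).

Step 2 — invert Sigma. det(Sigma) = 5·6 - (-3)² = 21.
  Sigma^{-1} = (1/det) · [[d, -b], [-b, a]] = [[0.2857, 0.1429],
 [0.1429, 0.2381]].

Step 3 — form the quadratic (x - mu)^T · Sigma^{-1} · (x - mu):
  Sigma^{-1} · (x - mu) = (-0.2857, -0.4762).
  (x - mu)^T · [Sigma^{-1} · (x - mu)] = (0)·(-0.2857) + (-2)·(-0.4762) = 0.9524.

Step 4 — take square root: d = √(0.9524) ≈ 0.9759.

d(x, mu) = √(0.9524) ≈ 0.9759


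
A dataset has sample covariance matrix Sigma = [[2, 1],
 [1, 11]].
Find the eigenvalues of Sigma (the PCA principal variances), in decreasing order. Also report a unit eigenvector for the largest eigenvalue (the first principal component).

Step 1 — characteristic polynomial of 2×2 Sigma:
  det(Sigma - λI) = λ² - trace · λ + det = 0.
  trace = 2 + 11 = 13, det = 2·11 - (1)² = 21.
Step 2 — discriminant:
  Δ = trace² - 4·det = 169 - 84 = 85.
Step 3 — eigenvalues:
  λ = (trace ± √Δ)/2 = (13 ± 9.2195)/2,
  λ_1 = 11.1098,  λ_2 = 1.8902.

Step 4 — unit eigenvector for λ_1: solve (Sigma - λ_1 I)v = 0. First row:
  (2 - 11.1098)·v_x + (1)·v_y = 0, i.e. (-9.1098)·v_x + (1)·v_y = 0,
  so v ∝ (b, λ_1 - a) = (1, 9.1098) = u.
  ||u|| = √((1)² + (9.1098)²) = √(83.988) ≈ 9.1645,
  v_1 = u/||u|| ≈ (0.1091, 0.994) (||v_1|| = 1).

λ_1 = 11.1098,  λ_2 = 1.8902;  v_1 ≈ (0.1091, 0.994)


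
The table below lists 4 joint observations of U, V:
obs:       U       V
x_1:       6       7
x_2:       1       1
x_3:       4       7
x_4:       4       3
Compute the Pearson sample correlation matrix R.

Step 1 — column means:
  mean(U) = (6 + 1 + 4 + 4) / 4 = 15/4 = 3.75
  mean(V) = (7 + 1 + 7 + 3) / 4 = 18/4 = 4.5

Step 2 — sample variances and covariances s[i,j] = (1/(n-1)) · Σ_k (x_{k,i} - mean_i) · (x_{k,j} - mean_j), with n-1 = 3:
  s[U,U] = ((2.25)·(2.25) + (-2.75)·(-2.75) + (0.25)·(0.25) + (0.25)·(0.25)) / 3 = 12.75/3 = 4.25
  s[U,V] = ((2.25)·(2.5) + (-2.75)·(-3.5) + (0.25)·(2.5) + (0.25)·(-1.5)) / 3 = 15.5/3 = 5.1667
  s[V,V] = ((2.5)·(2.5) + (-3.5)·(-3.5) + (2.5)·(2.5) + (-1.5)·(-1.5)) / 3 = 27/3 = 9
  Sample standard deviations s_i = √(s[i,i]):
  s(U) = √(4.25) = 2.0616
  s(V) = √(9) = 3

Step 3 — r_{ij} = s_{ij} / (s_i · s_j):
  r[U,U] = 1 (diagonal).
  r[U,V] = 5.1667 / (2.0616 · 3) = 5.1667 / 6.1847 = 0.8354
  r[V,V] = 1 (diagonal).

R is symmetric with unit diagonal. Assembling:

R = [[1, 0.8354],
 [0.8354, 1]]


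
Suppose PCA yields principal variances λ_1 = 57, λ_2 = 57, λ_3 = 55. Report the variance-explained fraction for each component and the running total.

Step 1 — total variance = trace(Sigma) = Σ λ_i = 57 + 57 + 55 = 169.

Step 2 — fraction explained by component i = λ_i / Σ λ:
  PC1: 57/169 = 0.3373
  PC2: 57/169 = 0.3373
  PC3: 55/169 = 0.3254

Step 3 — cumulative fraction after k components = (λ_1 + ... + λ_k) / Σ λ:
  k = 1: 57/169 = 0.3373
  k = 2: (57 + 57)/169 = 114/169 = 0.6746
  k = 3: (57 + 57 + 55)/169 = 169/169 = 1

Summary (fraction, with percent):

explained: PC1 0.3373 (33.73%), PC2 0.3373 (33.73%), PC3 0.3254 (32.54%);  cumulative: 0.3373, 0.6746, 1


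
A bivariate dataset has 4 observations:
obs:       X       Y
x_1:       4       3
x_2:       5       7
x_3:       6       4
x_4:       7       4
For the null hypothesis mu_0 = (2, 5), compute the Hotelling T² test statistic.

Step 1 — sample mean vector:
  mean(X) = (4 + 5 + 6 + 7) / 4 = 22/4 = 5.5
  mean(Y) = (3 + 7 + 4 + 4) / 4 = 18/4 = 4.5
  x̄ = (5.5, 4.5),  deviation x̄ - mu_0 = (5.5, 4.5) - (2, 5) = (3.5, -0.5).

Step 2 — sample covariance matrix, S[i,j] = (1/(n-1)) · Σ_k (x_{k,i} - mean_i) · (x_{k,j} - mean_j), divisor n-1 = 3:
  S[X,X] = ((-1.5)·(-1.5) + (-0.5)·(-0.5) + (0.5)·(0.5) + (1.5)·(1.5)) / 3 = 5/3 = 1.6667
  S[X,Y] = ((-1.5)·(-1.5) + (-0.5)·(2.5) + (0.5)·(-0.5) + (1.5)·(-0.5)) / 3 = 0/3 = 0
  S[Y,Y] = ((-1.5)·(-1.5) + (2.5)·(2.5) + (-0.5)·(-0.5) + (-0.5)·(-0.5)) / 3 = 9/3 = 3
  S = [[1.6667, 0],
 [0, 3]].

Step 3 — invert S. det(S) = 1.6667·3 - (0)² = 5.
  S^{-1} = (1/det) · [[d, -b], [-b, a]] = [[0.6, 0],
 [0, 0.3333]].

Step 4 — quadratic form (x̄ - mu_0)^T · S^{-1} · (x̄ - mu_0):
  S^{-1} · (x̄ - mu_0) = (2.1, -0.1667),
  (x̄ - mu_0)^T · [...] = (3.5)·(2.1) + (-0.5)·(-0.1667) = 7.4333.

Step 5 — scale by n: T² = 4 · 7.4333 = 29.7333.

T² ≈ 29.7333


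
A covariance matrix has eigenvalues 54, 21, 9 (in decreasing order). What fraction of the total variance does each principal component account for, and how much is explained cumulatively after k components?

Step 1 — total variance = trace(Sigma) = Σ λ_i = 54 + 21 + 9 = 84.

Step 2 — fraction explained by component i = λ_i / Σ λ:
  PC1: 54/84 = 0.6429
  PC2: 21/84 = 0.25
  PC3: 9/84 = 0.1071

Step 3 — cumulative fraction after k components = (λ_1 + ... + λ_k) / Σ λ:
  k = 1: 54/84 = 0.6429
  k = 2: (54 + 21)/84 = 75/84 = 0.8929
  k = 3: (54 + 21 + 9)/84 = 84/84 = 1

Summary (fraction, with percent):

explained: PC1 0.6429 (64.29%), PC2 0.25 (25%), PC3 0.1071 (10.71%);  cumulative: 0.6429, 0.8929, 1


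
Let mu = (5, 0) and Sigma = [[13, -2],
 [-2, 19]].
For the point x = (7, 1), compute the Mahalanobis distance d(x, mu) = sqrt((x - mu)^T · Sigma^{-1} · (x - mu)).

Step 1 — centre the observation: (x - mu) = (2, 1).

Step 2 — invert Sigma. det(Sigma) = 13·19 - (-2)² = 243.
  Sigma^{-1} = (1/det) · [[d, -b], [-b, a]] = [[0.0782, 0.0082],
 [0.0082, 0.0535]].

Step 3 — form the quadratic (x - mu)^T · Sigma^{-1} · (x - mu):
  Sigma^{-1} · (x - mu) = (0.1646, 0.07).
  (x - mu)^T · [Sigma^{-1} · (x - mu)] = (2)·(0.1646) + (1)·(0.07) = 0.3992.

Step 4 — take square root: d = √(0.3992) ≈ 0.6318.

d(x, mu) = √(0.3992) ≈ 0.6318


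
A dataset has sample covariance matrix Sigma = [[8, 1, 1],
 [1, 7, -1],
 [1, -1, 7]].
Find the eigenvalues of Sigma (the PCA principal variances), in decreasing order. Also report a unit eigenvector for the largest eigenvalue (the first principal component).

Step 1 — characteristic polynomial p(λ) = det(λI - Sigma) = λ³ - tr·λ² + c_1·λ - det, where tr = trace, c_1 = sum of the principal 2×2 minors, det = det(Sigma):
  tr = 8 + 7 + 7 = 22,
  c_1 = (8·7 - (1)²) + (8·7 - (1)²) + (7·7 - (-1)²) = 55 + 55 + 48 = 158,
  det = 8·(7·7 - (-1)²) - (1)·((1)·7 - (-1)·(1)) + (1)·((1)·(-1) - 7·(1)) = 8·(48) - (1)·(8) + (1)·(-8) = 368.
  So p(λ) = λ³ - 22λ² + 158λ - 368.
Step 2 — look for an integer root (rational root theorem: any rational root is an integer divisor of 368). Testing λ = 8:
  p(8) = 512 - 1408 + 1264 - 368 = 0  ✓
  Dividing out (λ - 8): p(λ) = (λ - 8)(λ² - 14λ + 46).
Step 3 — remaining eigenvalues from the quadratic λ² - 14λ + 46 = 0:
  Δ = 14² - 4·46 = 196 - 184 = 12,  λ = (14 ± √12)/2 = (14 ± 3.4641)/2 ≈ 8.7321 or 5.2679.
  Sorted: λ_1 = 8.7321,  λ_2 = 8,  λ_3 = 5.2679  (check: sum = 22 = tr ✓).

Step 4 — unit eigenvector for λ_1 ≈ 8.7321: v spans the null space of (Sigma - λ_1 I), whose rows are
  r_1 = (-0.7321, 1, 1),  r_2 = (1, -1.7321, -1),  r_3 = (1, -1, -1.7321).
  v is orthogonal to every row, so take v ∝ r_1 × r_2 = ((1)·(-1) - (1)·(-1.7321), (1)·(1) - (-0.7321)·(-1), (-0.7321)·(-1.7321) - (1)·(1)) ≈ (0.7321, 0.2679, 0.2679).
  Let u = (0.7321, 0.2679, 0.2679).
  ||u|| = √((0.7321)² + (0.2679)² + (0.2679)²) = √(0.6795) ≈ 0.8243,  v_1 = u/||u|| ≈ (0.8881, 0.3251, 0.3251) (||v_1|| = 1).

λ_1 = 8.7321,  λ_2 = 8,  λ_3 = 5.2679;  v_1 ≈ (0.8881, 0.3251, 0.3251)


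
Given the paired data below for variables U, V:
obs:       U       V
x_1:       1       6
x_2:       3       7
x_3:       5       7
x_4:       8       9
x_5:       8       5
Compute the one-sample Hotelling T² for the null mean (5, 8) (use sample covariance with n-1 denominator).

Step 1 — sample mean vector:
  mean(U) = (1 + 3 + 5 + 8 + 8) / 5 = 25/5 = 5
  mean(V) = (6 + 7 + 7 + 9 + 5) / 5 = 34/5 = 6.8
  x̄ = (5, 6.8),  deviation x̄ - mu_0 = (5, 6.8) - (5, 8) = (0, -1.2).

Step 2 — sample covariance matrix, S[i,j] = (1/(n-1)) · Σ_k (x_{k,i} - mean_i) · (x_{k,j} - mean_j), divisor n-1 = 4:
  S[U,U] = ((-4)·(-4) + (-2)·(-2) + (0)·(0) + (3)·(3) + (3)·(3)) / 4 = 38/4 = 9.5
  S[U,V] = ((-4)·(-0.8) + (-2)·(0.2) + (0)·(0.2) + (3)·(2.2) + (3)·(-1.8)) / 4 = 4/4 = 1
  S[V,V] = ((-0.8)·(-0.8) + (0.2)·(0.2) + (0.2)·(0.2) + (2.2)·(2.2) + (-1.8)·(-1.8)) / 4 = 8.8/4 = 2.2
  S = [[9.5, 1],
 [1, 2.2]].

Step 3 — invert S. det(S) = 9.5·2.2 - (1)² = 19.9.
  S^{-1} = (1/det) · [[d, -b], [-b, a]] = [[0.1106, -0.0503],
 [-0.0503, 0.4774]].

Step 4 — quadratic form (x̄ - mu_0)^T · S^{-1} · (x̄ - mu_0):
  S^{-1} · (x̄ - mu_0) = (0.0603, -0.5729),
  (x̄ - mu_0)^T · [...] = (0)·(0.0603) + (-1.2)·(-0.5729) = 0.6874.

Step 5 — scale by n: T² = 5 · 0.6874 = 3.4372.

T² ≈ 3.4372


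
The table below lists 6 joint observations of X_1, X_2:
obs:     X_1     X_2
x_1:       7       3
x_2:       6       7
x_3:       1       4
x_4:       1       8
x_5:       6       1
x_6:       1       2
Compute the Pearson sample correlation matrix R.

Step 1 — column means:
  mean(X_1) = (7 + 6 + 1 + 1 + 6 + 1) / 6 = 22/6 = 3.6667
  mean(X_2) = (3 + 7 + 4 + 8 + 1 + 2) / 6 = 25/6 = 4.1667

Step 2 — sample variances and covariances s[i,j] = (1/(n-1)) · Σ_k (x_{k,i} - mean_i) · (x_{k,j} - mean_j), with n-1 = 5:
  s[X_1,X_1] = ((3.3333)·(3.3333) + (2.3333)·(2.3333) + (-2.6667)·(-2.6667) + (-2.6667)·(-2.6667) + (2.3333)·(2.3333) + (-2.6667)·(-2.6667)) / 5 = 43.3333/5 = 8.6667
  s[X_1,X_2] = ((3.3333)·(-1.1667) + (2.3333)·(2.8333) + (-2.6667)·(-0.1667) + (-2.6667)·(3.8333) + (2.3333)·(-3.1667) + (-2.6667)·(-2.1667)) / 5 = -8.6667/5 = -1.7333
  s[X_2,X_2] = ((-1.1667)·(-1.1667) + (2.8333)·(2.8333) + (-0.1667)·(-0.1667) + (3.8333)·(3.8333) + (-3.1667)·(-3.1667) + (-2.1667)·(-2.1667)) / 5 = 38.8333/5 = 7.7667
  Sample standard deviations s_i = √(s[i,i]):
  s(X_1) = √(8.6667) = 2.9439
  s(X_2) = √(7.7667) = 2.7869

Step 3 — r_{ij} = s_{ij} / (s_i · s_j):
  r[X_1,X_1] = 1 (diagonal).
  r[X_1,X_2] = -1.7333 / (2.9439 · 2.7869) = -1.7333 / 8.2043 = -0.2113
  r[X_2,X_2] = 1 (diagonal).

R is symmetric with unit diagonal. Assembling:

R = [[1, -0.2113],
 [-0.2113, 1]]


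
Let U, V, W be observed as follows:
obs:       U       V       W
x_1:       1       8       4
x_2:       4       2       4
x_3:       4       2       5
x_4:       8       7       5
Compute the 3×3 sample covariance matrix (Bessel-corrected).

Step 1 — column means:
  mean(U) = (1 + 4 + 4 + 8) / 4 = 17/4 = 4.25
  mean(V) = (8 + 2 + 2 + 7) / 4 = 19/4 = 4.75
  mean(W) = (4 + 4 + 5 + 5) / 4 = 18/4 = 4.5

Step 2 — sample covariance S[i,j] = (1/(n-1)) · Σ_k (x_{k,i} - mean_i) · (x_{k,j} - mean_j), with n-1 = 3.
  S[U,U] = ((-3.25)·(-3.25) + (-0.25)·(-0.25) + (-0.25)·(-0.25) + (3.75)·(3.75)) / 3 = 24.75/3 = 8.25
  S[U,V] = ((-3.25)·(3.25) + (-0.25)·(-2.75) + (-0.25)·(-2.75) + (3.75)·(2.25)) / 3 = -0.75/3 = -0.25
  S[U,W] = ((-3.25)·(-0.5) + (-0.25)·(-0.5) + (-0.25)·(0.5) + (3.75)·(0.5)) / 3 = 3.5/3 = 1.1667
  S[V,V] = ((3.25)·(3.25) + (-2.75)·(-2.75) + (-2.75)·(-2.75) + (2.25)·(2.25)) / 3 = 30.75/3 = 10.25
  S[V,W] = ((3.25)·(-0.5) + (-2.75)·(-0.5) + (-2.75)·(0.5) + (2.25)·(0.5)) / 3 = -0.5/3 = -0.1667
  S[W,W] = ((-0.5)·(-0.5) + (-0.5)·(-0.5) + (0.5)·(0.5) + (0.5)·(0.5)) / 3 = 1/3 = 0.3333

S is symmetric (S[j,i] = S[i,j]). Assembling:

S = [[8.25, -0.25, 1.1667],
 [-0.25, 10.25, -0.1667],
 [1.1667, -0.1667, 0.3333]]


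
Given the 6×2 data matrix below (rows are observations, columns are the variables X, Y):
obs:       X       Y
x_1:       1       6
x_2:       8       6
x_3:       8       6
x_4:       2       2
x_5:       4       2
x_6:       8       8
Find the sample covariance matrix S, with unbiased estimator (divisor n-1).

Step 1 — column means:
  mean(X) = (1 + 8 + 8 + 2 + 4 + 8) / 6 = 31/6 = 5.1667
  mean(Y) = (6 + 6 + 6 + 2 + 2 + 8) / 6 = 30/6 = 5

Step 2 — sample covariance S[i,j] = (1/(n-1)) · Σ_k (x_{k,i} - mean_i) · (x_{k,j} - mean_j), with n-1 = 5.
  S[X,X] = ((-4.1667)·(-4.1667) + (2.8333)·(2.8333) + (2.8333)·(2.8333) + (-3.1667)·(-3.1667) + (-1.1667)·(-1.1667) + (2.8333)·(2.8333)) / 5 = 52.8333/5 = 10.5667
  S[X,Y] = ((-4.1667)·(1) + (2.8333)·(1) + (2.8333)·(1) + (-3.1667)·(-3) + (-1.1667)·(-3) + (2.8333)·(3)) / 5 = 23/5 = 4.6
  S[Y,Y] = ((1)·(1) + (1)·(1) + (1)·(1) + (-3)·(-3) + (-3)·(-3) + (3)·(3)) / 5 = 30/5 = 6

S is symmetric (S[j,i] = S[i,j]). Assembling:

S = [[10.5667, 4.6],
 [4.6, 6]]


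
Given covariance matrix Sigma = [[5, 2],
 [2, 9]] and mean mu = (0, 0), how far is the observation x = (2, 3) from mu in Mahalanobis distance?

Step 1 — centre the observation: (x - mu) = (2, 3).

Step 2 — invert Sigma. det(Sigma) = 5·9 - (2)² = 41.
  Sigma^{-1} = (1/det) · [[d, -b], [-b, a]] = [[0.2195, -0.0488],
 [-0.0488, 0.122]].

Step 3 — form the quadratic (x - mu)^T · Sigma^{-1} · (x - mu):
  Sigma^{-1} · (x - mu) = (0.2927, 0.2683).
  (x - mu)^T · [Sigma^{-1} · (x - mu)] = (2)·(0.2927) + (3)·(0.2683) = 1.3902.

Step 4 — take square root: d = √(1.3902) ≈ 1.1791.

d(x, mu) = √(1.3902) ≈ 1.1791


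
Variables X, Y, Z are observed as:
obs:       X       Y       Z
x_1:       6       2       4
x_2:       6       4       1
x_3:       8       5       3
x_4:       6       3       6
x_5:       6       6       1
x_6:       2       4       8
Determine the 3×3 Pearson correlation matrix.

Step 1 — column means:
  mean(X) = (6 + 6 + 8 + 6 + 6 + 2) / 6 = 34/6 = 5.6667
  mean(Y) = (2 + 4 + 5 + 3 + 6 + 4) / 6 = 24/6 = 4
  mean(Z) = (4 + 1 + 3 + 6 + 1 + 8) / 6 = 23/6 = 3.8333

Step 2 — sample variances and covariances s[i,j] = (1/(n-1)) · Σ_k (x_{k,i} - mean_i) · (x_{k,j} - mean_j), with n-1 = 5:
  s[X,X] = ((0.3333)·(0.3333) + (0.3333)·(0.3333) + (2.3333)·(2.3333) + (0.3333)·(0.3333) + (0.3333)·(0.3333) + (-3.6667)·(-3.6667)) / 5 = 19.3333/5 = 3.8667
  s[X,Y] = ((0.3333)·(-2) + (0.3333)·(0) + (2.3333)·(1) + (0.3333)·(-1) + (0.3333)·(2) + (-3.6667)·(0)) / 5 = 2/5 = 0.4
  s[X,Z] = ((0.3333)·(0.1667) + (0.3333)·(-2.8333) + (2.3333)·(-0.8333) + (0.3333)·(2.1667) + (0.3333)·(-2.8333) + (-3.6667)·(4.1667)) / 5 = -18.3333/5 = -3.6667
  s[Y,Y] = ((-2)·(-2) + (0)·(0) + (1)·(1) + (-1)·(-1) + (2)·(2) + (0)·(0)) / 5 = 10/5 = 2
  s[Y,Z] = ((-2)·(0.1667) + (0)·(-2.8333) + (1)·(-0.8333) + (-1)·(2.1667) + (2)·(-2.8333) + (0)·(4.1667)) / 5 = -9/5 = -1.8
  s[Z,Z] = ((0.1667)·(0.1667) + (-2.8333)·(-2.8333) + (-0.8333)·(-0.8333) + (2.1667)·(2.1667) + (-2.8333)·(-2.8333) + (4.1667)·(4.1667)) / 5 = 38.8333/5 = 7.7667
  Sample standard deviations s_i = √(s[i,i]):
  s(X) = √(3.8667) = 1.9664
  s(Y) = √(2) = 1.4142
  s(Z) = √(7.7667) = 2.7869

Step 3 — r_{ij} = s_{ij} / (s_i · s_j):
  r[X,X] = 1 (diagonal).
  r[X,Y] = 0.4 / (1.9664 · 1.4142) = 0.4 / 2.7809 = 0.1438
  r[X,Z] = -3.6667 / (1.9664 · 2.7869) = -3.6667 / 5.4801 = -0.6691
  r[Y,Y] = 1 (diagonal).
  r[Y,Z] = -1.8 / (1.4142 · 2.7869) = -1.8 / 3.9412 = -0.4567
  r[Z,Z] = 1 (diagonal).

R is symmetric with unit diagonal. Assembling:

R = [[1, 0.1438, -0.6691],
 [0.1438, 1, -0.4567],
 [-0.6691, -0.4567, 1]]


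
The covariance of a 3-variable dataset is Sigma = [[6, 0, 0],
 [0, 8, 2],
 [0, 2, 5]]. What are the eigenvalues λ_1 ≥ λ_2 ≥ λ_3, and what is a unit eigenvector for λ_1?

Step 1 — characteristic polynomial p(λ) = det(λI - Sigma) = λ³ - tr·λ² + c_1·λ - det, where tr = trace, c_1 = sum of the principal 2×2 minors, det = det(Sigma):
  tr = 6 + 8 + 5 = 19,
  c_1 = (6·8 - (0)²) + (6·5 - (0)²) + (8·5 - (2)²) = 48 + 30 + 36 = 114,
  det = 6·(8·5 - (2)²) - (0)·((0)·5 - (2)·(0)) + (0)·((0)·(2) - 8·(0)) = 6·(36) - (0)·(0) + (0)·(0) = 216.
  So p(λ) = λ³ - 19λ² + 114λ - 216.
Step 2 — look for an integer root (rational root theorem: any rational root is an integer divisor of 216). Testing λ = 4:
  p(4) = 64 - 304 + 456 - 216 = 0  ✓
  Dividing out (λ - 4): p(λ) = (λ - 4)(λ² - 15λ + 54).
Step 3 — remaining eigenvalues from the quadratic λ² - 15λ + 54 = 0:
  Δ = 15² - 4·54 = 225 - 216 = 9,  λ = (15 ± √9)/2 = (15 ± 3)/2 = 9 or 6.
  Sorted: λ_1 = 9,  λ_2 = 6,  λ_3 = 4  (check: sum = 19 = tr ✓).

Step 4 — unit eigenvector for λ_1 = 9: v spans the null space of (Sigma - λ_1 I), whose rows are
  r_1 = (-3, 0, 0),  r_2 = (0, -1, 2),  r_3 = (0, 2, -4).
  v is orthogonal to every row, so take v ∝ r_1 × r_2 = ((0)·(2) - (0)·(-1), (0)·(0) - (-3)·(2), (-3)·(-1) - (0)·(0)) = (0, 6, 3).
  Rescale (divide by 3): u = (0, 2, 1).
  ||u|| = √((0)² + (2)² + (1)²) = √(5) ≈ 2.2361,  v_1 = u/||u|| ≈ (0, 0.8944, 0.4472) (||v_1|| = 1).

λ_1 = 9,  λ_2 = 6,  λ_3 = 4;  v_1 ≈ (0, 0.8944, 0.4472)


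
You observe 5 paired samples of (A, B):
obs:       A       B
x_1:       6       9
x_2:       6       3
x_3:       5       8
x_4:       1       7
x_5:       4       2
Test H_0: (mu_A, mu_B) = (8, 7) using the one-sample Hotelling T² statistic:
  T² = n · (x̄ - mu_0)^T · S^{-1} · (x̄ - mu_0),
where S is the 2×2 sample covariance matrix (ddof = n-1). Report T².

Step 1 — sample mean vector:
  mean(A) = (6 + 6 + 5 + 1 + 4) / 5 = 22/5 = 4.4
  mean(B) = (9 + 3 + 8 + 7 + 2) / 5 = 29/5 = 5.8
  x̄ = (4.4, 5.8),  deviation x̄ - mu_0 = (4.4, 5.8) - (8, 7) = (-3.6, -1.2).

Step 2 — sample covariance matrix, S[i,j] = (1/(n-1)) · Σ_k (x_{k,i} - mean_i) · (x_{k,j} - mean_j), divisor n-1 = 4:
  S[A,A] = ((1.6)·(1.6) + (1.6)·(1.6) + (0.6)·(0.6) + (-3.4)·(-3.4) + (-0.4)·(-0.4)) / 4 = 17.2/4 = 4.3
  S[A,B] = ((1.6)·(3.2) + (1.6)·(-2.8) + (0.6)·(2.2) + (-3.4)·(1.2) + (-0.4)·(-3.8)) / 4 = -0.6/4 = -0.15
  S[B,B] = ((3.2)·(3.2) + (-2.8)·(-2.8) + (2.2)·(2.2) + (1.2)·(1.2) + (-3.8)·(-3.8)) / 4 = 38.8/4 = 9.7
  S = [[4.3, -0.15],
 [-0.15, 9.7]].

Step 3 — invert S. det(S) = 4.3·9.7 - (-0.15)² = 41.6875.
  S^{-1} = (1/det) · [[d, -b], [-b, a]] = [[0.2327, 0.0036],
 [0.0036, 0.1031]].

Step 4 — quadratic form (x̄ - mu_0)^T · S^{-1} · (x̄ - mu_0):
  S^{-1} · (x̄ - mu_0) = (-0.842, -0.1367),
  (x̄ - mu_0)^T · [...] = (-3.6)·(-0.842) + (-1.2)·(-0.1367) = 3.1952.

Step 5 — scale by n: T² = 5 · 3.1952 = 15.976.

T² ≈ 15.976


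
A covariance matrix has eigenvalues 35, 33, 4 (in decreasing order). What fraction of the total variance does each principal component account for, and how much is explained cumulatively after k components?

Step 1 — total variance = trace(Sigma) = Σ λ_i = 35 + 33 + 4 = 72.

Step 2 — fraction explained by component i = λ_i / Σ λ:
  PC1: 35/72 = 0.4861
  PC2: 33/72 = 0.4583
  PC3: 4/72 = 0.0556

Step 3 — cumulative fraction after k components = (λ_1 + ... + λ_k) / Σ λ:
  k = 1: 35/72 = 0.4861
  k = 2: (35 + 33)/72 = 68/72 = 0.9444
  k = 3: (35 + 33 + 4)/72 = 72/72 = 1

Summary (fraction, with percent):

explained: PC1 0.4861 (48.61%), PC2 0.4583 (45.83%), PC3 0.0556 (5.56%);  cumulative: 0.4861, 0.9444, 1


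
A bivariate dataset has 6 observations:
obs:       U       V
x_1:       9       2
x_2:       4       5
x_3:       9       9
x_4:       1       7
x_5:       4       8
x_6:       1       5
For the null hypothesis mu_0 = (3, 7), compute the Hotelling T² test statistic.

Step 1 — sample mean vector:
  mean(U) = (9 + 4 + 9 + 1 + 4 + 1) / 6 = 28/6 = 4.6667
  mean(V) = (2 + 5 + 9 + 7 + 8 + 5) / 6 = 36/6 = 6
  x̄ = (4.6667, 6),  deviation x̄ - mu_0 = (4.6667, 6) - (3, 7) = (1.6667, -1).

Step 2 — sample covariance matrix, S[i,j] = (1/(n-1)) · Σ_k (x_{k,i} - mean_i) · (x_{k,j} - mean_j), divisor n-1 = 5:
  S[U,U] = ((4.3333)·(4.3333) + (-0.6667)·(-0.6667) + (4.3333)·(4.3333) + (-3.6667)·(-3.6667) + (-0.6667)·(-0.6667) + (-3.6667)·(-3.6667)) / 5 = 65.3333/5 = 13.0667
  S[U,V] = ((4.3333)·(-4) + (-0.6667)·(-1) + (4.3333)·(3) + (-3.6667)·(1) + (-0.6667)·(2) + (-3.6667)·(-1)) / 5 = -5/5 = -1
  S[V,V] = ((-4)·(-4) + (-1)·(-1) + (3)·(3) + (1)·(1) + (2)·(2) + (-1)·(-1)) / 5 = 32/5 = 6.4
  S = [[13.0667, -1],
 [-1, 6.4]].

Step 3 — invert S. det(S) = 13.0667·6.4 - (-1)² = 82.6267.
  S^{-1} = (1/det) · [[d, -b], [-b, a]] = [[0.0775, 0.0121],
 [0.0121, 0.1581]].

Step 4 — quadratic form (x̄ - mu_0)^T · S^{-1} · (x̄ - mu_0):
  S^{-1} · (x̄ - mu_0) = (0.117, -0.138),
  (x̄ - mu_0)^T · [...] = (1.6667)·(0.117) + (-1)·(-0.138) = 0.333.

Step 5 — scale by n: T² = 6 · 0.333 = 1.9977.

T² ≈ 1.9977


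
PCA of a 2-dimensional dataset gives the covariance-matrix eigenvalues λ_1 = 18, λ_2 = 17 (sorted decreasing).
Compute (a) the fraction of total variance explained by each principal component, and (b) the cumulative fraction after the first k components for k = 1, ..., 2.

Step 1 — total variance = trace(Sigma) = Σ λ_i = 18 + 17 = 35.

Step 2 — fraction explained by component i = λ_i / Σ λ:
  PC1: 18/35 = 0.5143
  PC2: 17/35 = 0.4857

Step 3 — cumulative fraction after k components = (λ_1 + ... + λ_k) / Σ λ:
  k = 1: 18/35 = 0.5143
  k = 2: (18 + 17)/35 = 35/35 = 1

Summary (fraction, with percent):

explained: PC1 0.5143 (51.43%), PC2 0.4857 (48.57%);  cumulative: 0.5143, 1


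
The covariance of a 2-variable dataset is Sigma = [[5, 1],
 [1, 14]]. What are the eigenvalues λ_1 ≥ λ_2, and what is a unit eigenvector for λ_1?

Step 1 — characteristic polynomial of 2×2 Sigma:
  det(Sigma - λI) = λ² - trace · λ + det = 0.
  trace = 5 + 14 = 19, det = 5·14 - (1)² = 69.
Step 2 — discriminant:
  Δ = trace² - 4·det = 361 - 276 = 85.
Step 3 — eigenvalues:
  λ = (trace ± √Δ)/2 = (19 ± 9.2195)/2,
  λ_1 = 14.1098,  λ_2 = 4.8902.

Step 4 — unit eigenvector for λ_1: solve (Sigma - λ_1 I)v = 0. First row:
  (5 - 14.1098)·v_x + (1)·v_y = 0, i.e. (-9.1098)·v_x + (1)·v_y = 0,
  so v ∝ (b, λ_1 - a) = (1, 9.1098) = u.
  ||u|| = √((1)² + (9.1098)²) = √(83.988) ≈ 9.1645,
  v_1 = u/||u|| ≈ (0.1091, 0.994) (||v_1|| = 1).

λ_1 = 14.1098,  λ_2 = 4.8902;  v_1 ≈ (0.1091, 0.994)


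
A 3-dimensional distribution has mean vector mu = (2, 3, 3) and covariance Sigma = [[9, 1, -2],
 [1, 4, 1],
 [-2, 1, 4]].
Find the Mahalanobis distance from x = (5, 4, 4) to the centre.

Step 1 — centre the observation: (x - mu) = (3, 1, 1).

Step 2 — invert Sigma (cofactor / det for 3×3, or solve directly):
  Sigma^{-1} = [[0.1351, -0.0541, 0.0811],
 [-0.0541, 0.2883, -0.0991],
 [0.0811, -0.0991, 0.3153]].

Step 3 — form the quadratic (x - mu)^T · Sigma^{-1} · (x - mu):
  Sigma^{-1} · (x - mu) = (0.4324, 0.027, 0.4595).
  (x - mu)^T · [Sigma^{-1} · (x - mu)] = (3)·(0.4324) + (1)·(0.027) + (1)·(0.4595) = 1.7838.

Step 4 — take square root: d = √(1.7838) ≈ 1.3356.

d(x, mu) = √(1.7838) ≈ 1.3356


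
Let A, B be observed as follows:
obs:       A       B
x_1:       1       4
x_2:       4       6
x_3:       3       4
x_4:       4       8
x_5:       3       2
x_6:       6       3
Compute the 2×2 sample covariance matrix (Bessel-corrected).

Step 1 — column means:
  mean(A) = (1 + 4 + 3 + 4 + 3 + 6) / 6 = 21/6 = 3.5
  mean(B) = (4 + 6 + 4 + 8 + 2 + 3) / 6 = 27/6 = 4.5

Step 2 — sample covariance S[i,j] = (1/(n-1)) · Σ_k (x_{k,i} - mean_i) · (x_{k,j} - mean_j), with n-1 = 5.
  S[A,A] = ((-2.5)·(-2.5) + (0.5)·(0.5) + (-0.5)·(-0.5) + (0.5)·(0.5) + (-0.5)·(-0.5) + (2.5)·(2.5)) / 5 = 13.5/5 = 2.7
  S[A,B] = ((-2.5)·(-0.5) + (0.5)·(1.5) + (-0.5)·(-0.5) + (0.5)·(3.5) + (-0.5)·(-2.5) + (2.5)·(-1.5)) / 5 = 1.5/5 = 0.3
  S[B,B] = ((-0.5)·(-0.5) + (1.5)·(1.5) + (-0.5)·(-0.5) + (3.5)·(3.5) + (-2.5)·(-2.5) + (-1.5)·(-1.5)) / 5 = 23.5/5 = 4.7

S is symmetric (S[j,i] = S[i,j]). Assembling:

S = [[2.7, 0.3],
 [0.3, 4.7]]


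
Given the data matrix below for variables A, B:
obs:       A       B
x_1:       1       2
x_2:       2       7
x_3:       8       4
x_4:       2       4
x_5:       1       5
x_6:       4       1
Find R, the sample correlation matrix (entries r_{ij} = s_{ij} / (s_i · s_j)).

Step 1 — column means:
  mean(A) = (1 + 2 + 8 + 2 + 1 + 4) / 6 = 18/6 = 3
  mean(B) = (2 + 7 + 4 + 4 + 5 + 1) / 6 = 23/6 = 3.8333

Step 2 — sample variances and covariances s[i,j] = (1/(n-1)) · Σ_k (x_{k,i} - mean_i) · (x_{k,j} - mean_j), with n-1 = 5:
  s[A,A] = ((-2)·(-2) + (-1)·(-1) + (5)·(5) + (-1)·(-1) + (-2)·(-2) + (1)·(1)) / 5 = 36/5 = 7.2
  s[A,B] = ((-2)·(-1.8333) + (-1)·(3.1667) + (5)·(0.1667) + (-1)·(0.1667) + (-2)·(1.1667) + (1)·(-2.8333)) / 5 = -4/5 = -0.8
  s[B,B] = ((-1.8333)·(-1.8333) + (3.1667)·(3.1667) + (0.1667)·(0.1667) + (0.1667)·(0.1667) + (1.1667)·(1.1667) + (-2.8333)·(-2.8333)) / 5 = 22.8333/5 = 4.5667
  Sample standard deviations s_i = √(s[i,i]):
  s(A) = √(7.2) = 2.6833
  s(B) = √(4.5667) = 2.137

Step 3 — r_{ij} = s_{ij} / (s_i · s_j):
  r[A,A] = 1 (diagonal).
  r[A,B] = -0.8 / (2.6833 · 2.137) = -0.8 / 5.7341 = -0.1395
  r[B,B] = 1 (diagonal).

R is symmetric with unit diagonal. Assembling:

R = [[1, -0.1395],
 [-0.1395, 1]]


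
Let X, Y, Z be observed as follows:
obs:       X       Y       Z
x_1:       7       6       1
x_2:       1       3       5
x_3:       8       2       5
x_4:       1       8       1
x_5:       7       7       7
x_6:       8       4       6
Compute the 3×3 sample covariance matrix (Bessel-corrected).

Step 1 — column means:
  mean(X) = (7 + 1 + 8 + 1 + 7 + 8) / 6 = 32/6 = 5.3333
  mean(Y) = (6 + 3 + 2 + 8 + 7 + 4) / 6 = 30/6 = 5
  mean(Z) = (1 + 5 + 5 + 1 + 7 + 6) / 6 = 25/6 = 4.1667

Step 2 — sample covariance S[i,j] = (1/(n-1)) · Σ_k (x_{k,i} - mean_i) · (x_{k,j} - mean_j), with n-1 = 5.
  S[X,X] = ((1.6667)·(1.6667) + (-4.3333)·(-4.3333) + (2.6667)·(2.6667) + (-4.3333)·(-4.3333) + (1.6667)·(1.6667) + (2.6667)·(2.6667)) / 5 = 57.3333/5 = 11.4667
  S[X,Y] = ((1.6667)·(1) + (-4.3333)·(-2) + (2.6667)·(-3) + (-4.3333)·(3) + (1.6667)·(2) + (2.6667)·(-1)) / 5 = -10/5 = -2
  S[X,Z] = ((1.6667)·(-3.1667) + (-4.3333)·(0.8333) + (2.6667)·(0.8333) + (-4.3333)·(-3.1667) + (1.6667)·(2.8333) + (2.6667)·(1.8333)) / 5 = 16.6667/5 = 3.3333
  S[Y,Y] = ((1)·(1) + (-2)·(-2) + (-3)·(-3) + (3)·(3) + (2)·(2) + (-1)·(-1)) / 5 = 28/5 = 5.6
  S[Y,Z] = ((1)·(-3.1667) + (-2)·(0.8333) + (-3)·(0.8333) + (3)·(-3.1667) + (2)·(2.8333) + (-1)·(1.8333)) / 5 = -13/5 = -2.6
  S[Z,Z] = ((-3.1667)·(-3.1667) + (0.8333)·(0.8333) + (0.8333)·(0.8333) + (-3.1667)·(-3.1667) + (2.8333)·(2.8333) + (1.8333)·(1.8333)) / 5 = 32.8333/5 = 6.5667

S is symmetric (S[j,i] = S[i,j]). Assembling:

S = [[11.4667, -2, 3.3333],
 [-2, 5.6, -2.6],
 [3.3333, -2.6, 6.5667]]


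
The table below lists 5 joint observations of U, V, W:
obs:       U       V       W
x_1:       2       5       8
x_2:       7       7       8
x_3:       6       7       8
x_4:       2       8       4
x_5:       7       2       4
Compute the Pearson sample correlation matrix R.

Step 1 — column means:
  mean(U) = (2 + 7 + 6 + 2 + 7) / 5 = 24/5 = 4.8
  mean(V) = (5 + 7 + 7 + 8 + 2) / 5 = 29/5 = 5.8
  mean(W) = (8 + 8 + 8 + 4 + 4) / 5 = 32/5 = 6.4

Step 2 — sample variances and covariances s[i,j] = (1/(n-1)) · Σ_k (x_{k,i} - mean_i) · (x_{k,j} - mean_j), with n-1 = 4:
  s[U,U] = ((-2.8)·(-2.8) + (2.2)·(2.2) + (1.2)·(1.2) + (-2.8)·(-2.8) + (2.2)·(2.2)) / 4 = 26.8/4 = 6.7
  s[U,V] = ((-2.8)·(-0.8) + (2.2)·(1.2) + (1.2)·(1.2) + (-2.8)·(2.2) + (2.2)·(-3.8)) / 4 = -8.2/4 = -2.05
  s[U,W] = ((-2.8)·(1.6) + (2.2)·(1.6) + (1.2)·(1.6) + (-2.8)·(-2.4) + (2.2)·(-2.4)) / 4 = 2.4/4 = 0.6
  s[V,V] = ((-0.8)·(-0.8) + (1.2)·(1.2) + (1.2)·(1.2) + (2.2)·(2.2) + (-3.8)·(-3.8)) / 4 = 22.8/4 = 5.7
  s[V,W] = ((-0.8)·(1.6) + (1.2)·(1.6) + (1.2)·(1.6) + (2.2)·(-2.4) + (-3.8)·(-2.4)) / 4 = 6.4/4 = 1.6
  s[W,W] = ((1.6)·(1.6) + (1.6)·(1.6) + (1.6)·(1.6) + (-2.4)·(-2.4) + (-2.4)·(-2.4)) / 4 = 19.2/4 = 4.8
  Sample standard deviations s_i = √(s[i,i]):
  s(U) = √(6.7) = 2.5884
  s(V) = √(5.7) = 2.3875
  s(W) = √(4.8) = 2.1909

Step 3 — r_{ij} = s_{ij} / (s_i · s_j):
  r[U,U] = 1 (diagonal).
  r[U,V] = -2.05 / (2.5884 · 2.3875) = -2.05 / 6.1798 = -0.3317
  r[U,W] = 0.6 / (2.5884 · 2.1909) = 0.6 / 5.671 = 0.1058
  r[V,V] = 1 (diagonal).
  r[V,W] = 1.6 / (2.3875 · 2.1909) = 1.6 / 5.2307 = 0.3059
  r[W,W] = 1 (diagonal).

R is symmetric with unit diagonal. Assembling:

R = [[1, -0.3317, 0.1058],
 [-0.3317, 1, 0.3059],
 [0.1058, 0.3059, 1]]


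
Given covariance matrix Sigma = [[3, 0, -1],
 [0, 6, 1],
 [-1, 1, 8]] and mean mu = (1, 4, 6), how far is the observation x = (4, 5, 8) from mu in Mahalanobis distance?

Step 1 — centre the observation: (x - mu) = (3, 1, 2).

Step 2 — invert Sigma (cofactor / det for 3×3, or solve directly):
  Sigma^{-1} = [[0.3481, -0.0074, 0.0444],
 [-0.0074, 0.1704, -0.0222],
 [0.0444, -0.0222, 0.1333]].

Step 3 — form the quadratic (x - mu)^T · Sigma^{-1} · (x - mu):
  Sigma^{-1} · (x - mu) = (1.1259, 0.1037, 0.3778).
  (x - mu)^T · [Sigma^{-1} · (x - mu)] = (3)·(1.1259) + (1)·(0.1037) + (2)·(0.3778) = 4.237.

Step 4 — take square root: d = √(4.237) ≈ 2.0584.

d(x, mu) = √(4.237) ≈ 2.0584


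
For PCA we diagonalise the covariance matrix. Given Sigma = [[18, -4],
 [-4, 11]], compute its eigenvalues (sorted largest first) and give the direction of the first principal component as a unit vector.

Step 1 — characteristic polynomial of 2×2 Sigma:
  det(Sigma - λI) = λ² - trace · λ + det = 0.
  trace = 18 + 11 = 29, det = 18·11 - (-4)² = 182.
Step 2 — discriminant:
  Δ = trace² - 4·det = 841 - 728 = 113.
Step 3 — eigenvalues:
  λ = (trace ± √Δ)/2 = (29 ± 10.6301)/2,
  λ_1 = 19.8151,  λ_2 = 9.1849.

Step 4 — unit eigenvector for λ_1: solve (Sigma - λ_1 I)v = 0. First row:
  (18 - 19.8151)·v_x + (-4)·v_y = 0, i.e. (-1.8151)·v_x + (-4)·v_y = 0,
  so v ∝ (b, λ_1 - a) = (-4, 1.8151); multiply by -1 so the first entry is positive: u = (4, -1.8151).
  ||u|| = √((4)² + (-1.8151)²) = √(19.2945) ≈ 4.3925,
  v_1 = u/||u|| ≈ (0.9106, -0.4132) (||v_1|| = 1).

λ_1 = 19.8151,  λ_2 = 9.1849;  v_1 ≈ (0.9106, -0.4132)


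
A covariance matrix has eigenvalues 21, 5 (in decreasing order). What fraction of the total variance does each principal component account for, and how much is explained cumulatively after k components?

Step 1 — total variance = trace(Sigma) = Σ λ_i = 21 + 5 = 26.

Step 2 — fraction explained by component i = λ_i / Σ λ:
  PC1: 21/26 = 0.8077
  PC2: 5/26 = 0.1923

Step 3 — cumulative fraction after k components = (λ_1 + ... + λ_k) / Σ λ:
  k = 1: 21/26 = 0.8077
  k = 2: (21 + 5)/26 = 26/26 = 1

Summary (fraction, with percent):

explained: PC1 0.8077 (80.77%), PC2 0.1923 (19.23%);  cumulative: 0.8077, 1


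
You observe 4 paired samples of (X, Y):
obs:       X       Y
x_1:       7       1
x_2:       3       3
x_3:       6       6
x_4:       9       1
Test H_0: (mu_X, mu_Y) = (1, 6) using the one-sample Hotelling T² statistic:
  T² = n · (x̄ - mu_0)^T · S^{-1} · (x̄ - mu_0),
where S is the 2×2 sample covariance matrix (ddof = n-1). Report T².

Step 1 — sample mean vector:
  mean(X) = (7 + 3 + 6 + 9) / 4 = 25/4 = 6.25
  mean(Y) = (1 + 3 + 6 + 1) / 4 = 11/4 = 2.75
  x̄ = (6.25, 2.75),  deviation x̄ - mu_0 = (6.25, 2.75) - (1, 6) = (5.25, -3.25).

Step 2 — sample covariance matrix, S[i,j] = (1/(n-1)) · Σ_k (x_{k,i} - mean_i) · (x_{k,j} - mean_j), divisor n-1 = 3:
  S[X,X] = ((0.75)·(0.75) + (-3.25)·(-3.25) + (-0.25)·(-0.25) + (2.75)·(2.75)) / 3 = 18.75/3 = 6.25
  S[X,Y] = ((0.75)·(-1.75) + (-3.25)·(0.25) + (-0.25)·(3.25) + (2.75)·(-1.75)) / 3 = -7.75/3 = -2.5833
  S[Y,Y] = ((-1.75)·(-1.75) + (0.25)·(0.25) + (3.25)·(3.25) + (-1.75)·(-1.75)) / 3 = 16.75/3 = 5.5833
  S = [[6.25, -2.5833],
 [-2.5833, 5.5833]].

Step 3 — invert S. det(S) = 6.25·5.5833 - (-2.5833)² = 28.2222.
  S^{-1} = (1/det) · [[d, -b], [-b, a]] = [[0.1978, 0.0915],
 [0.0915, 0.2215]].

Step 4 — quadratic form (x̄ - mu_0)^T · S^{-1} · (x̄ - mu_0):
  S^{-1} · (x̄ - mu_0) = (0.7411, -0.2392),
  (x̄ - mu_0)^T · [...] = (5.25)·(0.7411) + (-3.25)·(-0.2392) = 4.6683.

Step 5 — scale by n: T² = 4 · 4.6683 = 18.6732.

T² ≈ 18.6732


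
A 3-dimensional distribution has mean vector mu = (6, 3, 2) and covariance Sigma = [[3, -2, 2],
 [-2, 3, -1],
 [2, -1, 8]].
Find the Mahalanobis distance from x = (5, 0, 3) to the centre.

Step 1 — centre the observation: (x - mu) = (-1, -3, 1).

Step 2 — invert Sigma (cofactor / det for 3×3, or solve directly):
  Sigma^{-1} = [[0.697, 0.4242, -0.1212],
 [0.4242, 0.6061, -0.0303],
 [-0.1212, -0.0303, 0.1515]].

Step 3 — form the quadratic (x - mu)^T · Sigma^{-1} · (x - mu):
  Sigma^{-1} · (x - mu) = (-2.0909, -2.2727, 0.3636).
  (x - mu)^T · [Sigma^{-1} · (x - mu)] = (-1)·(-2.0909) + (-3)·(-2.2727) + (1)·(0.3636) = 9.2727.

Step 4 — take square root: d = √(9.2727) ≈ 3.0451.

d(x, mu) = √(9.2727) ≈ 3.0451


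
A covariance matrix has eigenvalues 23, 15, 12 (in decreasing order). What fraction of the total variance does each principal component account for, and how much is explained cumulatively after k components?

Step 1 — total variance = trace(Sigma) = Σ λ_i = 23 + 15 + 12 = 50.

Step 2 — fraction explained by component i = λ_i / Σ λ:
  PC1: 23/50 = 0.46
  PC2: 15/50 = 0.3
  PC3: 12/50 = 0.24

Step 3 — cumulative fraction after k components = (λ_1 + ... + λ_k) / Σ λ:
  k = 1: 23/50 = 0.46
  k = 2: (23 + 15)/50 = 38/50 = 0.76
  k = 3: (23 + 15 + 12)/50 = 50/50 = 1

Summary (fraction, with percent):

explained: PC1 0.46 (46%), PC2 0.3 (30%), PC3 0.24 (24%);  cumulative: 0.46, 0.76, 1


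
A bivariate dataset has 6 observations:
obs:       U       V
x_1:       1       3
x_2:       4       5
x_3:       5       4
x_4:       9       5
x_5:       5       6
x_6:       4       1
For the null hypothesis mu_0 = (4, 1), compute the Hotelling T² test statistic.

Step 1 — sample mean vector:
  mean(U) = (1 + 4 + 5 + 9 + 5 + 4) / 6 = 28/6 = 4.6667
  mean(V) = (3 + 5 + 4 + 5 + 6 + 1) / 6 = 24/6 = 4
  x̄ = (4.6667, 4),  deviation x̄ - mu_0 = (4.6667, 4) - (4, 1) = (0.6667, 3).

Step 2 — sample covariance matrix, S[i,j] = (1/(n-1)) · Σ_k (x_{k,i} - mean_i) · (x_{k,j} - mean_j), divisor n-1 = 5:
  S[U,U] = ((-3.6667)·(-3.6667) + (-0.6667)·(-0.6667) + (0.3333)·(0.3333) + (4.3333)·(4.3333) + (0.3333)·(0.3333) + (-0.6667)·(-0.6667)) / 5 = 33.3333/5 = 6.6667
  S[U,V] = ((-3.6667)·(-1) + (-0.6667)·(1) + (0.3333)·(0) + (4.3333)·(1) + (0.3333)·(2) + (-0.6667)·(-3)) / 5 = 10/5 = 2
  S[V,V] = ((-1)·(-1) + (1)·(1) + (0)·(0) + (1)·(1) + (2)·(2) + (-3)·(-3)) / 5 = 16/5 = 3.2
  S = [[6.6667, 2],
 [2, 3.2]].

Step 3 — invert S. det(S) = 6.6667·3.2 - (2)² = 17.3333.
  S^{-1} = (1/det) · [[d, -b], [-b, a]] = [[0.1846, -0.1154],
 [-0.1154, 0.3846]].

Step 4 — quadratic form (x̄ - mu_0)^T · S^{-1} · (x̄ - mu_0):
  S^{-1} · (x̄ - mu_0) = (-0.2231, 1.0769),
  (x̄ - mu_0)^T · [...] = (0.6667)·(-0.2231) + (3)·(1.0769) = 3.0821.

Step 5 — scale by n: T² = 6 · 3.0821 = 18.4923.

T² ≈ 18.4923


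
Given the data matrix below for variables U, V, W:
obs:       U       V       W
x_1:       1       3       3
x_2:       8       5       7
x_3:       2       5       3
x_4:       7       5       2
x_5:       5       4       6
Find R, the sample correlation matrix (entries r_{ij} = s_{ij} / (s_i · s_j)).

Step 1 — column means:
  mean(U) = (1 + 8 + 2 + 7 + 5) / 5 = 23/5 = 4.6
  mean(V) = (3 + 5 + 5 + 5 + 4) / 5 = 22/5 = 4.4
  mean(W) = (3 + 7 + 3 + 2 + 6) / 5 = 21/5 = 4.2

Step 2 — sample variances and covariances s[i,j] = (1/(n-1)) · Σ_k (x_{k,i} - mean_i) · (x_{k,j} - mean_j), with n-1 = 4:
  s[U,U] = ((-3.6)·(-3.6) + (3.4)·(3.4) + (-2.6)·(-2.6) + (2.4)·(2.4) + (0.4)·(0.4)) / 4 = 37.2/4 = 9.3
  s[U,V] = ((-3.6)·(-1.4) + (3.4)·(0.6) + (-2.6)·(0.6) + (2.4)·(0.6) + (0.4)·(-0.4)) / 4 = 6.8/4 = 1.7
  s[U,W] = ((-3.6)·(-1.2) + (3.4)·(2.8) + (-2.6)·(-1.2) + (2.4)·(-2.2) + (0.4)·(1.8)) / 4 = 12.4/4 = 3.1
  s[V,V] = ((-1.4)·(-1.4) + (0.6)·(0.6) + (0.6)·(0.6) + (0.6)·(0.6) + (-0.4)·(-0.4)) / 4 = 3.2/4 = 0.8
  s[V,W] = ((-1.4)·(-1.2) + (0.6)·(2.8) + (0.6)·(-1.2) + (0.6)·(-2.2) + (-0.4)·(1.8)) / 4 = 0.6/4 = 0.15
  s[W,W] = ((-1.2)·(-1.2) + (2.8)·(2.8) + (-1.2)·(-1.2) + (-2.2)·(-2.2) + (1.8)·(1.8)) / 4 = 18.8/4 = 4.7
  Sample standard deviations s_i = √(s[i,i]):
  s(U) = √(9.3) = 3.0496
  s(V) = √(0.8) = 0.8944
  s(W) = √(4.7) = 2.1679

Step 3 — r_{ij} = s_{ij} / (s_i · s_j):
  r[U,U] = 1 (diagonal).
  r[U,V] = 1.7 / (3.0496 · 0.8944) = 1.7 / 2.7276 = 0.6233
  r[U,W] = 3.1 / (3.0496 · 2.1679) = 3.1 / 6.6114 = 0.4689
  r[V,V] = 1 (diagonal).
  r[V,W] = 0.15 / (0.8944 · 2.1679) = 0.15 / 1.9391 = 0.0774
  r[W,W] = 1 (diagonal).

R is symmetric with unit diagonal. Assembling:

R = [[1, 0.6233, 0.4689],
 [0.6233, 1, 0.0774],
 [0.4689, 0.0774, 1]]


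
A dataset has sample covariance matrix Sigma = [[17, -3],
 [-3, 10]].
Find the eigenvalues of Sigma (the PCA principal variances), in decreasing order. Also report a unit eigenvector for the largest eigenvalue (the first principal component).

Step 1 — characteristic polynomial of 2×2 Sigma:
  det(Sigma - λI) = λ² - trace · λ + det = 0.
  trace = 17 + 10 = 27, det = 17·10 - (-3)² = 161.
Step 2 — discriminant:
  Δ = trace² - 4·det = 729 - 644 = 85.
Step 3 — eigenvalues:
  λ = (trace ± √Δ)/2 = (27 ± 9.2195)/2,
  λ_1 = 18.1098,  λ_2 = 8.8902.

Step 4 — unit eigenvector for λ_1: solve (Sigma - λ_1 I)v = 0. First row:
  (17 - 18.1098)·v_x + (-3)·v_y = 0, i.e. (-1.1098)·v_x + (-3)·v_y = 0,
  so v ∝ (b, λ_1 - a) = (-3, 1.1098); multiply by -1 so the first entry is positive: u = (3, -1.1098).
  ||u|| = √((3)² + (-1.1098)²) = √(10.2316) ≈ 3.1987,
  v_1 = u/||u|| ≈ (0.9379, -0.3469) (||v_1|| = 1).

λ_1 = 18.1098,  λ_2 = 8.8902;  v_1 ≈ (0.9379, -0.3469)


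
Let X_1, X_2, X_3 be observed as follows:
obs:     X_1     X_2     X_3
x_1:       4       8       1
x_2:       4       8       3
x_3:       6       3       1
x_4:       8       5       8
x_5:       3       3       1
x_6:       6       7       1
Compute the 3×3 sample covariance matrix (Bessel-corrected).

Step 1 — column means:
  mean(X_1) = (4 + 4 + 6 + 8 + 3 + 6) / 6 = 31/6 = 5.1667
  mean(X_2) = (8 + 8 + 3 + 5 + 3 + 7) / 6 = 34/6 = 5.6667
  mean(X_3) = (1 + 3 + 1 + 8 + 1 + 1) / 6 = 15/6 = 2.5

Step 2 — sample covariance S[i,j] = (1/(n-1)) · Σ_k (x_{k,i} - mean_i) · (x_{k,j} - mean_j), with n-1 = 5.
  S[X_1,X_1] = ((-1.1667)·(-1.1667) + (-1.1667)·(-1.1667) + (0.8333)·(0.8333) + (2.8333)·(2.8333) + (-2.1667)·(-2.1667) + (0.8333)·(0.8333)) / 5 = 16.8333/5 = 3.3667
  S[X_1,X_2] = ((-1.1667)·(2.3333) + (-1.1667)·(2.3333) + (0.8333)·(-2.6667) + (2.8333)·(-0.6667) + (-2.1667)·(-2.6667) + (0.8333)·(1.3333)) / 5 = -2.6667/5 = -0.5333
  S[X_1,X_3] = ((-1.1667)·(-1.5) + (-1.1667)·(0.5) + (0.8333)·(-1.5) + (2.8333)·(5.5) + (-2.1667)·(-1.5) + (0.8333)·(-1.5)) / 5 = 17.5/5 = 3.5
  S[X_2,X_2] = ((2.3333)·(2.3333) + (2.3333)·(2.3333) + (-2.6667)·(-2.6667) + (-0.6667)·(-0.6667) + (-2.6667)·(-2.6667) + (1.3333)·(1.3333)) / 5 = 27.3333/5 = 5.4667
  S[X_2,X_3] = ((2.3333)·(-1.5) + (2.3333)·(0.5) + (-2.6667)·(-1.5) + (-0.6667)·(5.5) + (-2.6667)·(-1.5) + (1.3333)·(-1.5)) / 5 = 0/5 = 0
  S[X_3,X_3] = ((-1.5)·(-1.5) + (0.5)·(0.5) + (-1.5)·(-1.5) + (5.5)·(5.5) + (-1.5)·(-1.5) + (-1.5)·(-1.5)) / 5 = 39.5/5 = 7.9

S is symmetric (S[j,i] = S[i,j]). Assembling:

S = [[3.3667, -0.5333, 3.5],
 [-0.5333, 5.4667, 0],
 [3.5, 0, 7.9]]
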